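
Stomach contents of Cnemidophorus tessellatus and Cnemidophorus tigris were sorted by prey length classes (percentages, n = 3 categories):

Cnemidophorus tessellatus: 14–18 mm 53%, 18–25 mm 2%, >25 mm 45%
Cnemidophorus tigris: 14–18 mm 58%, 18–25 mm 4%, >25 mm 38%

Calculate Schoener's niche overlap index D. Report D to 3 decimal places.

Convert percentages to proportions (divide by 100).
Σ|p₁ᵢ − p₂ᵢ| = 0.05 + 0.02 + 0.07 = 0.14
D = 1 − ½ × 0.14 = 1 − 0.070 = 0.93000

0.930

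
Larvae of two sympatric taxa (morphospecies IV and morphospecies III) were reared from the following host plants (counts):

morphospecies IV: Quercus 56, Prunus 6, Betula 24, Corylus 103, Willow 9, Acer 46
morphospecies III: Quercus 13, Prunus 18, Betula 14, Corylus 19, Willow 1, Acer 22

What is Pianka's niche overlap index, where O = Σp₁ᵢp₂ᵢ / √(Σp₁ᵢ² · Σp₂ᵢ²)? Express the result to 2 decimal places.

0.82

Proportions for morphospecies IV (n=244): 56/244=0.2295, 6/244=0.0246, 24/244=0.0984, 103/244=0.4221, 9/244=0.0369, 46/244=0.1885
Proportions for morphospecies III (n=87): 13/87=0.1494, 18/87=0.2069, 14/87=0.1609, 19/87=0.2184, 1/87=0.0115, 22/87=0.2529
Σ p₁ᵢp₂ᵢ = 0.034287 + 0.005090 + 0.015833 + 0.092187 + 0.000424 + 0.047672 = 0.195493
Σp_1ᵢ² = 0.2295² + 0.0246² + 0.0984² + 0.4221² + 0.0369² + 0.1885² = 0.052670 + 0.000605 + 0.009683 + 0.178168 + 0.001362 + 0.035532 = 0.278020
Σp_2ᵢ² = 0.1494² + 0.2069² + 0.1609² + 0.2184² + 0.0115² + 0.2529² = 0.022320 + 0.042808 + 0.025889 + 0.047699 + 0.000132 + 0.063958 = 0.202806
O = 0.195493 / √(0.278020 × 0.202806) = 0.195493 / 0.2374534 = 0.8233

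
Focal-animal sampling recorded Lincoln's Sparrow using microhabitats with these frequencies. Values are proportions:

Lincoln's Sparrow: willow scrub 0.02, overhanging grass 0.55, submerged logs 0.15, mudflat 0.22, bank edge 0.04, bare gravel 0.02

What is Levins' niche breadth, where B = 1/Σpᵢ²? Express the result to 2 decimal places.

2.66

Σpᵢ² = 0.02² + 0.55² + 0.15² + 0.22² + 0.04² + 0.02² = 0.0004 + 0.3025 + 0.0225 + 0.0484 + 0.0016 + 0.0004 = 0.3758
B = 1 / 0.3758 = 2.6610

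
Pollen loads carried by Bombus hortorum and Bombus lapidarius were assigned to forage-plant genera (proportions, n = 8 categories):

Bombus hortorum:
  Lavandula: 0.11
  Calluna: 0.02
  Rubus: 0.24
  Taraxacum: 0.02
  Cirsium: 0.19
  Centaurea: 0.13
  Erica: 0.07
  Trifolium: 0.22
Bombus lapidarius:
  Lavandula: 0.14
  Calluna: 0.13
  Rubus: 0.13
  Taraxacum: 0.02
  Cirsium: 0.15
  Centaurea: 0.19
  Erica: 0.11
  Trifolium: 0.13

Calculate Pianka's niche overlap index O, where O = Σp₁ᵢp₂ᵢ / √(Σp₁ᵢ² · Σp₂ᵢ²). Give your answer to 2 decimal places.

0.88

Σ p₁ᵢp₂ᵢ = 0.0154 + 0.0026 + 0.0312 + 0.0004 + 0.0285 + 0.0247 + 0.0077 + 0.0286 = 0.1391
Σp_1ᵢ² = 0.11² + 0.02² + 0.24² + 0.02² + 0.19² + 0.13² + 0.07² + 0.22² = 0.0121 + 0.0004 + 0.0576 + 0.0004 + 0.0361 + 0.0169 + 0.0049 + 0.0484 = 0.1768
Σp_2ᵢ² = 0.14² + 0.13² + 0.13² + 0.02² + 0.15² + 0.19² + 0.11² + 0.13² = 0.0196 + 0.0169 + 0.0169 + 0.0004 + 0.0225 + 0.0361 + 0.0121 + 0.0169 = 0.1414
O = 0.1391 / √(0.1768 × 0.1414) = 0.1391 / 0.15811 = 0.8798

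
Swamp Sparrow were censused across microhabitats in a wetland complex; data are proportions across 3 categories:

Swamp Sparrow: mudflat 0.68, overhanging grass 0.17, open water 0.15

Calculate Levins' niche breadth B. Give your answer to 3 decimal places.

Σpᵢ² = 0.68² + 0.17² + 0.15² = 0.4624 + 0.0289 + 0.0225 = 0.5138
B = 1 / 0.5138 = 1.94628

1.946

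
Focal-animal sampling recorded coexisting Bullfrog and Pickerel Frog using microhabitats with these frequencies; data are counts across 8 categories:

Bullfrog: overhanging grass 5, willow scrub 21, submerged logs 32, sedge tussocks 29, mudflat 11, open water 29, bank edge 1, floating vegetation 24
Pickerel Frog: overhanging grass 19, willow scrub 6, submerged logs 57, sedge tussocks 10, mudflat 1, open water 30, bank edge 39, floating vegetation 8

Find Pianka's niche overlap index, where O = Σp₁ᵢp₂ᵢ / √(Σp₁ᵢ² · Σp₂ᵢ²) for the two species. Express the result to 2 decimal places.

Proportions for Bullfrog (n=152): 5/152=0.0329, 21/152=0.1382, 32/152=0.2105, 29/152=0.1908, 11/152=0.0724, 29/152=0.1908, 1/152=0.0066, 24/152=0.1579
Proportions for Pickerel Frog (n=170): 19/170=0.1118, 6/170=0.0353, 57/170=0.3353, 10/170=0.0588, 1/170=0.0059, 30/170=0.1765, 39/170=0.2294, 8/170=0.0471
Σ p₁ᵢp₂ᵢ = 0.003678 + 0.004878 + 0.070581 + 0.011219 + 0.000427 + 0.033676 + 0.001514 + 0.007437 = 0.133410
Σp_1ᵢ² = 0.0329² + 0.1382² + 0.2105² + 0.1908² + 0.0724² + 0.1908² + 0.0066² + 0.1579² = 0.001082 + 0.019099 + 0.044310 + 0.036405 + 0.005242 + 0.036405 + 0.000044 + 0.024932 = 0.167519
Σp_2ᵢ² = 0.1118² + 0.0353² + 0.3353² + 0.0588² + 0.0059² + 0.1765² + 0.2294² + 0.0471² = 0.012499 + 0.001246 + 0.112426 + 0.003457 + 0.000035 + 0.031152 + 0.052624 + 0.002218 = 0.215657
O = 0.133410 / √(0.167519 × 0.215657) = 0.133410 / 0.1900701 = 0.7019

0.70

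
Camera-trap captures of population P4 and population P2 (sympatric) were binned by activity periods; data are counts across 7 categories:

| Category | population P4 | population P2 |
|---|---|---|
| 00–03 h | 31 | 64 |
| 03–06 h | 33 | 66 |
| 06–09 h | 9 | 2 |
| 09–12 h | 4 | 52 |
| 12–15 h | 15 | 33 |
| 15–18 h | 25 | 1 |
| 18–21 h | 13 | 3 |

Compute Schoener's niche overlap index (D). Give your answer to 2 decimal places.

Proportions for population P4 (n=130): 31/130=0.2385, 33/130=0.2538, 9/130=0.0692, 4/130=0.0308, 15/130=0.1154, 25/130=0.1923, 13/130=0.1000
Proportions for population P2 (n=221): 64/221=0.2896, 66/221=0.2986, 2/221=0.0090, 52/221=0.2353, 33/221=0.1493, 1/221=0.0045, 3/221=0.0136
Σ|p₁ᵢ − p₂ᵢ| = 0.0511 + 0.0448 + 0.0602 + 0.2045 + 0.0339 + 0.1878 + 0.0864 = 0.6687
D = 1 − ½ × 0.6687 = 1 − 0.33435 = 0.66565

0.67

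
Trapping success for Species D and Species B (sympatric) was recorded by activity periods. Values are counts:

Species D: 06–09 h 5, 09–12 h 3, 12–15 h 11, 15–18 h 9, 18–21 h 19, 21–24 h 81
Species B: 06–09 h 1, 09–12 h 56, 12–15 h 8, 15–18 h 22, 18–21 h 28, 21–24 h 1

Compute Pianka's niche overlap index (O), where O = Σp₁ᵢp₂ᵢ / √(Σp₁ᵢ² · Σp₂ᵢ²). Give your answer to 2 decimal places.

0.19

Proportions for Species D (n=128): 5/128=0.0391, 3/128=0.0234, 11/128=0.0859, 9/128=0.0703, 19/128=0.1484, 81/128=0.6328
Proportions for Species B (n=116): 1/116=0.0086, 56/116=0.4828, 8/116=0.0690, 22/116=0.1897, 28/116=0.2414, 1/116=0.0086
Σ p₁ᵢp₂ᵢ = 0.000336 + 0.011298 + 0.005927 + 0.013336 + 0.035824 + 0.005442 = 0.072163
Σp_1ᵢ² = 0.0391² + 0.0234² + 0.0859² + 0.0703² + 0.1484² + 0.6328² = 0.001529 + 0.000548 + 0.007379 + 0.004942 + 0.022023 + 0.400436 = 0.436857
Σp_2ᵢ² = 0.0086² + 0.4828² + 0.0690² + 0.1897² + 0.2414² + 0.0086² = 0.000074 + 0.233096 + 0.004761 + 0.035986 + 0.058274 + 0.000074 = 0.332265
O = 0.072163 / √(0.436857 × 0.332265) = 0.072163 / 0.3809886 = 0.1894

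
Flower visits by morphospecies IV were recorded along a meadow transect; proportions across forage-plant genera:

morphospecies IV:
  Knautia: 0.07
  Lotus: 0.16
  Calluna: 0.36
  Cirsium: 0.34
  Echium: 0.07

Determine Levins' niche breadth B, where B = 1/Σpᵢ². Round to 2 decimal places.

3.56

Σpᵢ² = 0.07² + 0.16² + 0.36² + 0.34² + 0.07² = 0.0049 + 0.0256 + 0.1296 + 0.1156 + 0.0049 = 0.2806
B = 1 / 0.2806 = 3.5638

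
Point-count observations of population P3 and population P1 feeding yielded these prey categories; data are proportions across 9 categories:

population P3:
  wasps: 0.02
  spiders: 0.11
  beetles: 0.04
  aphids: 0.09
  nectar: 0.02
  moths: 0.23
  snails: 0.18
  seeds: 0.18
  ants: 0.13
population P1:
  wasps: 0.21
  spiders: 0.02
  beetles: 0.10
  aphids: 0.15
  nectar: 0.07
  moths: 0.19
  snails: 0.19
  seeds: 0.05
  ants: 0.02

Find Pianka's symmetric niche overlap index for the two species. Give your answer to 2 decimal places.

0.73

Σ p₁ᵢp₂ᵢ = 0.0042 + 0.0022 + 0.0040 + 0.0135 + 0.0014 + 0.0437 + 0.0342 + 0.0090 + 0.0026 = 0.1148
Σp_1ᵢ² = 0.02² + 0.11² + 0.04² + 0.09² + 0.02² + 0.23² + 0.18² + 0.18² + 0.13² = 0.0004 + 0.0121 + 0.0016 + 0.0081 + 0.0004 + 0.0529 + 0.0324 + 0.0324 + 0.0169 = 0.1572
Σp_2ᵢ² = 0.21² + 0.02² + 0.10² + 0.15² + 0.07² + 0.19² + 0.19² + 0.05² + 0.02² = 0.0441 + 0.0004 + 0.0100 + 0.0225 + 0.0049 + 0.0361 + 0.0361 + 0.0025 + 0.0004 = 0.1570
O = 0.1148 / √(0.1572 × 0.1570) = 0.1148 / 0.15710 = 0.7307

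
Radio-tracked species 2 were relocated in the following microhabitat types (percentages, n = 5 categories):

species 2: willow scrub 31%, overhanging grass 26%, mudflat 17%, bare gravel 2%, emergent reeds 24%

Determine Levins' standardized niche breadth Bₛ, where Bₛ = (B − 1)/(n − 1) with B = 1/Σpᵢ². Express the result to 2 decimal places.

Convert percentages to proportions (divide by 100).
Σpᵢ² = 0.31² + 0.26² + 0.17² + 0.02² + 0.24² = 0.0961 + 0.0676 + 0.0289 + 0.0004 + 0.0576 = 0.2506
B = 1 / 0.2506 = 3.9904
Bₛ = (B − 1)/(n − 1) = (3.9904 − 1)/(5 − 1) = 2.9904/4 = 0.7476

0.75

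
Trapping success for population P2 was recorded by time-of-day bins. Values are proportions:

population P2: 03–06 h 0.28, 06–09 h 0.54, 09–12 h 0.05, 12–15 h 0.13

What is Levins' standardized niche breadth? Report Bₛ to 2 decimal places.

Σpᵢ² = 0.28² + 0.54² + 0.05² + 0.13² = 0.0784 + 0.2916 + 0.0025 + 0.0169 = 0.3894
B = 1 / 0.3894 = 2.5681
Bₛ = (B − 1)/(n − 1) = (2.5681 − 1)/(4 − 1) = 1.5681/3 = 0.5227

0.52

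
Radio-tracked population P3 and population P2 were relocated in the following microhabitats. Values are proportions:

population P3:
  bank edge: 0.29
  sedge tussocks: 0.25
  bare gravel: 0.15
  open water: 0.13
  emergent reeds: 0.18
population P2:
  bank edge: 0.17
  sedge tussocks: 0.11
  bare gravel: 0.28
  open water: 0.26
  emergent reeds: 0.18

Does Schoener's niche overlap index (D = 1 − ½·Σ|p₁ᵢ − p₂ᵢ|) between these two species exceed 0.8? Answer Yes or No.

Σ|p₁ᵢ − p₂ᵢ| = 0.12 + 0.14 + 0.13 + 0.13 + 0.00 = 0.52
D = 1 − ½ × 0.52 = 1 − 0.260 = 0.7400
D = 0.7400 < 0.8 → No.

No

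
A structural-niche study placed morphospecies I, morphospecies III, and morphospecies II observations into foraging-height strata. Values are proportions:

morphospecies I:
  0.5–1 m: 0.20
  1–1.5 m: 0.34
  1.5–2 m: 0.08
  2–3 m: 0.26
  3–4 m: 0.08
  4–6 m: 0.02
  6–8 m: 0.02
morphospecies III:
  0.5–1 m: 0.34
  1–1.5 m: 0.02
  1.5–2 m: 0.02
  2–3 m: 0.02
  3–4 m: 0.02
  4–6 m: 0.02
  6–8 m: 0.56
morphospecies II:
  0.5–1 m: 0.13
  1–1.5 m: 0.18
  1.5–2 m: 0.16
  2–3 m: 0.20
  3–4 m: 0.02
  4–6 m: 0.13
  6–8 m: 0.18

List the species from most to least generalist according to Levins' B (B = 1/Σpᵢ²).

Σp_Iᵢ² = 0.20² + 0.34² + 0.08² + 0.26² + 0.08² + 0.02² + 0.02² = 0.0400 + 0.1156 + 0.0064 + 0.0676 + 0.0064 + 0.0004 + 0.0004 = 0.2368
B_I = 1 / 0.2368 = 4.2230
Σp_IIIᵢ² = 0.34² + 0.02² + 0.02² + 0.02² + 0.02² + 0.02² + 0.56² = 0.1156 + 0.0004 + 0.0004 + 0.0004 + 0.0004 + 0.0004 + 0.3136 = 0.4312
B_III = 1 / 0.4312 = 2.3191
Σp_IIᵢ² = 0.13² + 0.18² + 0.16² + 0.20² + 0.02² + 0.13² + 0.18² = 0.0169 + 0.0324 + 0.0256 + 0.0400 + 0.0004 + 0.0169 + 0.0324 = 0.1646
B_II = 1 / 0.1646 = 6.0753
Ranking by B (broadest → narrowest): morphospecies II (6.08) > morphospecies I (4.22) > morphospecies III (2.32)

morphospecies II > morphospecies I > morphospecies III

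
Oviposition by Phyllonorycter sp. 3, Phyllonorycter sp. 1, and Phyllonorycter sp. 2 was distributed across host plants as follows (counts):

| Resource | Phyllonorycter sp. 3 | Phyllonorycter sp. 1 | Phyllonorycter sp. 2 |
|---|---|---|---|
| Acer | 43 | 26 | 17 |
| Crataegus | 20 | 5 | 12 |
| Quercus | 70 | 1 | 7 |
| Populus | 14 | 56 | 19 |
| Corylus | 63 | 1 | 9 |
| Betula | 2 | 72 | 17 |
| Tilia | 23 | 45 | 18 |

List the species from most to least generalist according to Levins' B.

Phyllonorycter sp. 2 > Phyllonorycter sp. 3 > Phyllonorycter sp. 1

Proportions for Phyllonorycter sp. 3 (n=235): 43/235=0.1830, 20/235=0.0851, 70/235=0.2979, 14/235=0.0596, 63/235=0.2681, 2/235=0.0085, 23/235=0.0979
Proportions for Phyllonorycter sp. 1 (n=206): 26/206=0.1262, 5/206=0.0243, 1/206=0.0049, 56/206=0.2718, 1/206=0.0049, 72/206=0.3495, 45/206=0.2184
Proportions for Phyllonorycter sp. 2 (n=99): 17/99=0.1717, 12/99=0.1212, 7/99=0.0707, 19/99=0.1919, 9/99=0.0909, 17/99=0.1717, 18/99=0.1818
Σp_3ᵢ² = 0.1830² + 0.0851² + 0.2979² + 0.0596² + 0.2681² + 0.0085² + 0.0979² = 0.033489 + 0.007242 + 0.088744 + 0.003552 + 0.071878 + 0.000072 + 0.009584 = 0.214561
B_3 = 1 / 0.214561 = 4.6607
Σp_1ᵢ² = 0.1262² + 0.0243² + 0.0049² + 0.2718² + 0.0049² + 0.3495² + 0.2184² = 0.015926 + 0.000590 + 0.000024 + 0.073875 + 0.000024 + 0.122150 + 0.047699 = 0.260288
B_1 = 1 / 0.260288 = 3.8419
Σp_2ᵢ² = 0.1717² + 0.1212² + 0.0707² + 0.1919² + 0.0909² + 0.1717² + 0.1818² = 0.029481 + 0.014689 + 0.004998 + 0.036826 + 0.008263 + 0.029481 + 0.033051 = 0.156789
B_2 = 1 / 0.156789 = 6.3780
Ranking by B (broadest → narrowest): Phyllonorycter sp. 2 (6.38) > Phyllonorycter sp. 3 (4.66) > Phyllonorycter sp. 1 (3.84)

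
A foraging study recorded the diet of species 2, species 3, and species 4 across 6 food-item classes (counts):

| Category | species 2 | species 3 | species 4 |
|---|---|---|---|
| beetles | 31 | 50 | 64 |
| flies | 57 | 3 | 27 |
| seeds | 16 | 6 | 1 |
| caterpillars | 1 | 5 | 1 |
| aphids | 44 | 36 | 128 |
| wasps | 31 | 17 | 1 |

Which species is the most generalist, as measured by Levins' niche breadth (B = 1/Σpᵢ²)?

Proportions for species 2 (n=180): 31/180=0.1722, 57/180=0.3167, 16/180=0.0889, 1/180=0.0056, 44/180=0.2444, 31/180=0.1722
Proportions for species 3 (n=117): 50/117=0.4274, 3/117=0.0256, 6/117=0.0513, 5/117=0.0427, 36/117=0.3077, 17/117=0.1453
Proportions for species 4 (n=222): 64/222=0.2883, 27/222=0.1216, 1/222=0.0045, 1/222=0.0045, 128/222=0.5766, 1/222=0.0045
Σp_2ᵢ² = 0.1722² + 0.3167² + 0.0889² + 0.0056² + 0.2444² + 0.1722² = 0.029653 + 0.100299 + 0.007903 + 0.000031 + 0.059731 + 0.029653 = 0.227270
B_2 = 1 / 0.227270 = 4.4001
Σp_3ᵢ² = 0.4274² + 0.0256² + 0.0513² + 0.0427² + 0.3077² + 0.1453² = 0.182671 + 0.000655 + 0.002632 + 0.001823 + 0.094679 + 0.021112 = 0.303572
B_3 = 1 / 0.303572 = 3.2941
Σp_4ᵢ² = 0.2883² + 0.1216² + 0.0045² + 0.0045² + 0.5766² + 0.0045² = 0.083117 + 0.014787 + 0.000020 + 0.000020 + 0.332468 + 0.000020 = 0.430432
B_4 = 1 / 0.430432 = 2.3232
Highest B → broadest niche (most generalist): species 2 (B = 4.40).

species 2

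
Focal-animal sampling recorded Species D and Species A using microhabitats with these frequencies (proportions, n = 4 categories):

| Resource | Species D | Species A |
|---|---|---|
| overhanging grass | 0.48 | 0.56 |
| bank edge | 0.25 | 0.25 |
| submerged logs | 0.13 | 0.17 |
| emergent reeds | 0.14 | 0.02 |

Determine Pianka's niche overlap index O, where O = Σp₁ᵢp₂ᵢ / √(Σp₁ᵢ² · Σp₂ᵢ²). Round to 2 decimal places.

Σ p₁ᵢp₂ᵢ = 0.2688 + 0.0625 + 0.0221 + 0.0028 = 0.3562
Σp_1ᵢ² = 0.48² + 0.25² + 0.13² + 0.14² = 0.2304 + 0.0625 + 0.0169 + 0.0196 = 0.3294
Σp_2ᵢ² = 0.56² + 0.25² + 0.17² + 0.02² = 0.3136 + 0.0625 + 0.0289 + 0.0004 = 0.4054
O = 0.3562 / √(0.3294 × 0.4054) = 0.3562 / 0.36543 = 0.9747

0.97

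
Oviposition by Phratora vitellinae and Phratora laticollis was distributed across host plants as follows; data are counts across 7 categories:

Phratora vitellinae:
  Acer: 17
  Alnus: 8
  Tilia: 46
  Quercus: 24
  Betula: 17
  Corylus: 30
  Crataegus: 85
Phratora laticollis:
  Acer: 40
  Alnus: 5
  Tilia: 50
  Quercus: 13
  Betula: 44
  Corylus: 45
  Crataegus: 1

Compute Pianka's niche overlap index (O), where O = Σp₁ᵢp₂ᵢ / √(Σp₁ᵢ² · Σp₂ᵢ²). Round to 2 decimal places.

0.57

Proportions for Phratora vitellinae (n=227): 17/227=0.0749, 8/227=0.0352, 46/227=0.2026, 24/227=0.1057, 17/227=0.0749, 30/227=0.1322, 85/227=0.3744
Proportions for Phratora laticollis (n=198): 40/198=0.2020, 5/198=0.0253, 50/198=0.2525, 13/198=0.0657, 44/198=0.2222, 45/198=0.2273, 1/198=0.0051
Σ p₁ᵢp₂ᵢ = 0.015130 + 0.000891 + 0.051157 + 0.006944 + 0.016643 + 0.030049 + 0.001909 = 0.122723
Σp_1ᵢ² = 0.0749² + 0.0352² + 0.2026² + 0.1057² + 0.0749² + 0.1322² + 0.3744² = 0.005610 + 0.001239 + 0.041047 + 0.011172 + 0.005610 + 0.017477 + 0.140175 = 0.222330
Σp_2ᵢ² = 0.2020² + 0.0253² + 0.2525² + 0.0657² + 0.2222² + 0.2273² + 0.0051² = 0.040804 + 0.000640 + 0.063756 + 0.004316 + 0.049373 + 0.051665 + 0.000026 = 0.210580
O = 0.122723 / √(0.222330 × 0.210580) = 0.122723 / 0.2163753 = 0.5672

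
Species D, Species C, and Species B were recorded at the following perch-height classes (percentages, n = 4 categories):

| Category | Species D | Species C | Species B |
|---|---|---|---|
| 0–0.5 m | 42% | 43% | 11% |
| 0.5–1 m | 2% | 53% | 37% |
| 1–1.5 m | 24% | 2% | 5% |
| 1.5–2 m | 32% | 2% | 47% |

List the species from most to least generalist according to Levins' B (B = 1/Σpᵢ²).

Species D > Species B > Species C

Convert percentages to proportions (divide by 100).
Σp_Dᵢ² = 0.42² + 0.02² + 0.24² + 0.32² = 0.1764 + 0.0004 + 0.0576 + 0.1024 = 0.3368
B_D = 1 / 0.3368 = 2.9691
Σp_Cᵢ² = 0.43² + 0.53² + 0.02² + 0.02² = 0.1849 + 0.2809 + 0.0004 + 0.0004 = 0.4666
B_C = 1 / 0.4666 = 2.1432
Σp_Bᵢ² = 0.11² + 0.37² + 0.05² + 0.47² = 0.0121 + 0.1369 + 0.0025 + 0.2209 = 0.3724
B_B = 1 / 0.3724 = 2.6853
Ranking by B (broadest → narrowest): Species D (2.97) > Species B (2.69) > Species C (2.14)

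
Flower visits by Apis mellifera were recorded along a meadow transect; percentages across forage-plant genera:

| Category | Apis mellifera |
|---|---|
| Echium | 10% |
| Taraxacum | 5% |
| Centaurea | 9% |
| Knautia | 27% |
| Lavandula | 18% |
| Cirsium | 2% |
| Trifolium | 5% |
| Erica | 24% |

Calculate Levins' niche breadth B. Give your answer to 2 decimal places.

Convert percentages to proportions (divide by 100).
Σpᵢ² = 0.10² + 0.05² + 0.09² + 0.27² + 0.18² + 0.02² + 0.05² + 0.24² = 0.0100 + 0.0025 + 0.0081 + 0.0729 + 0.0324 + 0.0004 + 0.0025 + 0.0576 = 0.1864
B = 1 / 0.1864 = 5.3648

5.36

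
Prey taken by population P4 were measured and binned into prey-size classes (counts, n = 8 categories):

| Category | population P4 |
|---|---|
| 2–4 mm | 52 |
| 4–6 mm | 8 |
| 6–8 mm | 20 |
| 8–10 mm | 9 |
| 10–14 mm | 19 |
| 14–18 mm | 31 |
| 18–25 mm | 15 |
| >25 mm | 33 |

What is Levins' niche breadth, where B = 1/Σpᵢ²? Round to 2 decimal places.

5.94

Proportions for population P4 (n=187): 52/187=0.2781, 8/187=0.0428, 20/187=0.1070, 9/187=0.0481, 19/187=0.1016, 31/187=0.1658, 15/187=0.0802, 33/187=0.1765
Σpᵢ² = 0.2781² + 0.0428² + 0.1070² + 0.0481² + 0.1016² + 0.1658² + 0.0802² + 0.1765² = 0.077340 + 0.001832 + 0.011449 + 0.002314 + 0.010323 + 0.027490 + 0.006432 + 0.031152 = 0.168332
B = 1 / 0.168332 = 5.9406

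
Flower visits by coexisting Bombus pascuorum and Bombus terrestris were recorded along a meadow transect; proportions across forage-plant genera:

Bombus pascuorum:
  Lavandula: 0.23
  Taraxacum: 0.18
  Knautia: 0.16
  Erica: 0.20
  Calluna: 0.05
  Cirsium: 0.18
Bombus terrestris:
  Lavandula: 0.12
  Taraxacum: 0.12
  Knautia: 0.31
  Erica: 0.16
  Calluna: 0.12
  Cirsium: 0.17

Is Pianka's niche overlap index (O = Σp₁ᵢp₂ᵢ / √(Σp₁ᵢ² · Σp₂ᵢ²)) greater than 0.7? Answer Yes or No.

Yes

Σ p₁ᵢp₂ᵢ = 0.0276 + 0.0216 + 0.0496 + 0.0320 + 0.0060 + 0.0306 = 0.1674
Σp_1ᵢ² = 0.23² + 0.18² + 0.16² + 0.20² + 0.05² + 0.18² = 0.0529 + 0.0324 + 0.0256 + 0.0400 + 0.0025 + 0.0324 = 0.1858
Σp_2ᵢ² = 0.12² + 0.12² + 0.31² + 0.16² + 0.12² + 0.17² = 0.0144 + 0.0144 + 0.0961 + 0.0256 + 0.0144 + 0.0289 = 0.1938
O = 0.1674 / √(0.1858 × 0.1938) = 0.1674 / 0.18976 = 0.8822
O = 0.8822 > 0.7 → Yes.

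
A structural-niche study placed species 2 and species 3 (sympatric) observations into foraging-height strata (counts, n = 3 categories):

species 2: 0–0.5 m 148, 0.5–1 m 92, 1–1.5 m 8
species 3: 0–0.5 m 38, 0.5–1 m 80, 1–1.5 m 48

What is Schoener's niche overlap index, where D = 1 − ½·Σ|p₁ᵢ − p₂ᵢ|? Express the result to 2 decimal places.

0.63

Proportions for species 2 (n=248): 148/248=0.5968, 92/248=0.3710, 8/248=0.0323
Proportions for species 3 (n=166): 38/166=0.2289, 80/166=0.4819, 48/166=0.2892
Σ|p₁ᵢ − p₂ᵢ| = 0.3679 + 0.1109 + 0.2569 = 0.7357
D = 1 − ½ × 0.7357 = 1 − 0.36785 = 0.63215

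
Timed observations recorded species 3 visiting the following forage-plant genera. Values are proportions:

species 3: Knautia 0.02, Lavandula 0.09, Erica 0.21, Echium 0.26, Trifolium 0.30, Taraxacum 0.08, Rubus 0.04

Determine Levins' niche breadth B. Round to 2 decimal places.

4.58

Σpᵢ² = 0.02² + 0.09² + 0.21² + 0.26² + 0.30² + 0.08² + 0.04² = 0.0004 + 0.0081 + 0.0441 + 0.0676 + 0.0900 + 0.0064 + 0.0016 = 0.2182
B = 1 / 0.2182 = 4.5830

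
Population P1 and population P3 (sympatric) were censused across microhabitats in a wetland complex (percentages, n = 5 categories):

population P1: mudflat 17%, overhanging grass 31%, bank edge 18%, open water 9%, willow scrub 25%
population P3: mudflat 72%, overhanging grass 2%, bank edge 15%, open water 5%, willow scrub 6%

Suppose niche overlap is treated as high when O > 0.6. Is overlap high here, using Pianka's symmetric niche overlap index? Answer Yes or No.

Convert percentages to proportions (divide by 100).
Σ p₁ᵢp₂ᵢ = 0.1224 + 0.0062 + 0.0270 + 0.0045 + 0.0150 = 0.1751
Σp_1ᵢ² = 0.17² + 0.31² + 0.18² + 0.09² + 0.25² = 0.0289 + 0.0961 + 0.0324 + 0.0081 + 0.0625 = 0.2280
Σp_2ᵢ² = 0.72² + 0.02² + 0.15² + 0.05² + 0.06² = 0.5184 + 0.0004 + 0.0225 + 0.0025 + 0.0036 = 0.5474
O = 0.1751 / √(0.2280 × 0.5474) = 0.1751 / 0.35328 = 0.4956
O = 0.4956 < 0.6 → No.

No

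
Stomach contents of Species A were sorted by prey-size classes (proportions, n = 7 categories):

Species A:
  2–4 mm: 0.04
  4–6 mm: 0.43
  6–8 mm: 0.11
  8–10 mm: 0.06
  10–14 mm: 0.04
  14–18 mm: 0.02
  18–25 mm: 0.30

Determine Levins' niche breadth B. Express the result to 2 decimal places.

Σpᵢ² = 0.04² + 0.43² + 0.11² + 0.06² + 0.04² + 0.02² + 0.30² = 0.0016 + 0.1849 + 0.0121 + 0.0036 + 0.0016 + 0.0004 + 0.0900 = 0.2942
B = 1 / 0.2942 = 3.3990

3.40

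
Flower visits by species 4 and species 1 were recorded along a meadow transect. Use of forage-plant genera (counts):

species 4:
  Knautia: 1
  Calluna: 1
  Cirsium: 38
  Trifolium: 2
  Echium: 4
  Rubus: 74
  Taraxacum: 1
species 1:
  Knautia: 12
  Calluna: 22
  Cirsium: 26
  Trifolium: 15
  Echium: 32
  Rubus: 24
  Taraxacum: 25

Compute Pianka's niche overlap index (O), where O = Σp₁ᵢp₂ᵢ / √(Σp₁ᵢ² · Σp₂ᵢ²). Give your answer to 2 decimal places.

0.58

Proportions for species 4 (n=121): 1/121=0.0083, 1/121=0.0083, 38/121=0.3140, 2/121=0.0165, 4/121=0.0331, 74/121=0.6116, 1/121=0.0083
Proportions for species 1 (n=156): 12/156=0.0769, 22/156=0.1410, 26/156=0.1667, 15/156=0.0962, 32/156=0.2051, 24/156=0.1538, 25/156=0.1603
Σ p₁ᵢp₂ᵢ = 0.000638 + 0.001170 + 0.052344 + 0.001587 + 0.006789 + 0.094064 + 0.001330 = 0.157922
Σp_1ᵢ² = 0.0083² + 0.0083² + 0.3140² + 0.0165² + 0.0331² + 0.6116² + 0.0083² = 0.000069 + 0.000069 + 0.098596 + 0.000272 + 0.001096 + 0.374055 + 0.000069 = 0.474226
Σp_2ᵢ² = 0.0769² + 0.1410² + 0.1667² + 0.0962² + 0.2051² + 0.1538² + 0.1603² = 0.005914 + 0.019881 + 0.027789 + 0.009254 + 0.042066 + 0.023654 + 0.025696 = 0.154254
O = 0.157922 / √(0.474226 × 0.154254) = 0.157922 / 0.2704649 = 0.5839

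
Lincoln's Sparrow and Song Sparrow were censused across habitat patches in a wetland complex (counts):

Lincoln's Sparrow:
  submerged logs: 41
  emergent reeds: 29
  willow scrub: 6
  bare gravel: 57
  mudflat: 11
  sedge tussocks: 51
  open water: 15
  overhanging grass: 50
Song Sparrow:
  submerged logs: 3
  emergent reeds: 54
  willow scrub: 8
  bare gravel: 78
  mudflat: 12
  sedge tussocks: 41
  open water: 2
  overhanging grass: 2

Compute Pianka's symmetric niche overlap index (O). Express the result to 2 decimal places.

0.77

Proportions for Lincoln's Sparrow (n=260): 41/260=0.1577, 29/260=0.1115, 6/260=0.0231, 57/260=0.2192, 11/260=0.0423, 51/260=0.1962, 15/260=0.0577, 50/260=0.1923
Proportions for Song Sparrow (n=200): 3/200=0.0150, 54/200=0.2700, 8/200=0.0400, 78/200=0.3900, 12/200=0.0600, 41/200=0.2050, 2/200=0.0100, 2/200=0.0100
Σ p₁ᵢp₂ᵢ = 0.002366 + 0.030105 + 0.000924 + 0.085488 + 0.002538 + 0.040221 + 0.000577 + 0.001923 = 0.164142
Σp_1ᵢ² = 0.1577² + 0.1115² + 0.0231² + 0.2192² + 0.0423² + 0.1962² + 0.0577² + 0.1923² = 0.024869 + 0.012432 + 0.000534 + 0.048049 + 0.001789 + 0.038494 + 0.003329 + 0.036979 = 0.166475
Σp_2ᵢ² = 0.0150² + 0.2700² + 0.0400² + 0.3900² + 0.0600² + 0.2050² + 0.0100² + 0.0100² = 0.000225 + 0.072900 + 0.001600 + 0.152100 + 0.003600 + 0.042025 + 0.000100 + 0.000100 = 0.272650
O = 0.164142 / √(0.166475 × 0.272650) = 0.164142 / 0.2130479 = 0.7704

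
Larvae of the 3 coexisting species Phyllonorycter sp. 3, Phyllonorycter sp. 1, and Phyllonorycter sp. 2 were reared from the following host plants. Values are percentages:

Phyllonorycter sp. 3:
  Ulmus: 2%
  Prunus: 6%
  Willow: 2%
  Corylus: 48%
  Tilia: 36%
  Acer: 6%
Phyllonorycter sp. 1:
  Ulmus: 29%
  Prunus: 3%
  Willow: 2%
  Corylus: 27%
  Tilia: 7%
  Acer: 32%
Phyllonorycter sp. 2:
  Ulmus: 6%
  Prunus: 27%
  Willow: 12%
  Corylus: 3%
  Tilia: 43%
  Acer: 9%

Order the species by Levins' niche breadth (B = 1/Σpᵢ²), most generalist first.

Convert percentages to proportions (divide by 100).
Σp_3ᵢ² = 0.02² + 0.06² + 0.02² + 0.48² + 0.36² + 0.06² = 0.0004 + 0.0036 + 0.0004 + 0.2304 + 0.1296 + 0.0036 = 0.3680
B_3 = 1 / 0.3680 = 2.7174
Σp_1ᵢ² = 0.29² + 0.03² + 0.02² + 0.27² + 0.07² + 0.32² = 0.0841 + 0.0009 + 0.0004 + 0.0729 + 0.0049 + 0.1024 = 0.2656
B_1 = 1 / 0.2656 = 3.7651
Σp_2ᵢ² = 0.06² + 0.27² + 0.12² + 0.03² + 0.43² + 0.09² = 0.0036 + 0.0729 + 0.0144 + 0.0009 + 0.1849 + 0.0081 = 0.2848
B_2 = 1 / 0.2848 = 3.5112
Ranking by B (broadest → narrowest): Phyllonorycter sp. 1 (3.77) > Phyllonorycter sp. 2 (3.51) > Phyllonorycter sp. 3 (2.72)

Phyllonorycter sp. 1 > Phyllonorycter sp. 2 > Phyllonorycter sp. 3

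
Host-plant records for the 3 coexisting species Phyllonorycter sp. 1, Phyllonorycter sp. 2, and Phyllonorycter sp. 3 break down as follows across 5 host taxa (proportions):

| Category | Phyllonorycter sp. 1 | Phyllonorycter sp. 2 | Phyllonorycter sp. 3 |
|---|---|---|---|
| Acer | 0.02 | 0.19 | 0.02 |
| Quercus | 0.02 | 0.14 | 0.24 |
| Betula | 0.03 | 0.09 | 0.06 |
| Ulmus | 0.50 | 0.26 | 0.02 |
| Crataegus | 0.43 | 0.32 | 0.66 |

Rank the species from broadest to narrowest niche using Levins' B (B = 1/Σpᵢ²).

Phyllonorycter sp. 2 > Phyllonorycter sp. 1 > Phyllonorycter sp. 3

Σp_1ᵢ² = 0.02² + 0.02² + 0.03² + 0.50² + 0.43² = 0.0004 + 0.0004 + 0.0009 + 0.2500 + 0.1849 = 0.4366
B_1 = 1 / 0.4366 = 2.2904
Σp_2ᵢ² = 0.19² + 0.14² + 0.09² + 0.26² + 0.32² = 0.0361 + 0.0196 + 0.0081 + 0.0676 + 0.1024 = 0.2338
B_2 = 1 / 0.2338 = 4.2772
Σp_3ᵢ² = 0.02² + 0.24² + 0.06² + 0.02² + 0.66² = 0.0004 + 0.0576 + 0.0036 + 0.0004 + 0.4356 = 0.4976
B_3 = 1 / 0.4976 = 2.0096
Ranking by B (broadest → narrowest): Phyllonorycter sp. 2 (4.28) > Phyllonorycter sp. 1 (2.29) > Phyllonorycter sp. 3 (2.01)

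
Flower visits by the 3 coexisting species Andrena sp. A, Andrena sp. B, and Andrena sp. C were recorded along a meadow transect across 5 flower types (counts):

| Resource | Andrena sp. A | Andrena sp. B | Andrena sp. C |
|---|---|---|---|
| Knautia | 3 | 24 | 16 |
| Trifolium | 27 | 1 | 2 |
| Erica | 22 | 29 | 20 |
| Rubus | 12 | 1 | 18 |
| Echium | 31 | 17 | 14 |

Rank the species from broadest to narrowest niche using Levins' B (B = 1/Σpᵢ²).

Proportions for Andrena sp. A (n=95): 3/95=0.0316, 27/95=0.2842, 22/95=0.2316, 12/95=0.1263, 31/95=0.3263
Proportions for Andrena sp. B (n=72): 24/72=0.3333, 1/72=0.0139, 29/72=0.4028, 1/72=0.0139, 17/72=0.2361
Proportions for Andrena sp. C (n=70): 16/70=0.2286, 2/70=0.0286, 20/70=0.2857, 18/70=0.2571, 14/70=0.2000
Σp_Aᵢ² = 0.0316² + 0.2842² + 0.2316² + 0.1263² + 0.3263² = 0.000999 + 0.080770 + 0.053639 + 0.015952 + 0.106472 = 0.257832
B_A = 1 / 0.257832 = 3.8785
Σp_Bᵢ² = 0.3333² + 0.0139² + 0.4028² + 0.0139² + 0.2361² = 0.111089 + 0.000193 + 0.162248 + 0.000193 + 0.055743 = 0.329466
B_B = 1 / 0.329466 = 3.0352
Σp_Cᵢ² = 0.2286² + 0.0286² + 0.2857² + 0.2571² + 0.2000² = 0.052258 + 0.000818 + 0.081624 + 0.066100 + 0.040000 = 0.240800
B_C = 1 / 0.240800 = 4.1528
Ranking by B (broadest → narrowest): Andrena sp. C (4.15) > Andrena sp. A (3.88) > Andrena sp. B (3.04)

Andrena sp. C > Andrena sp. A > Andrena sp. B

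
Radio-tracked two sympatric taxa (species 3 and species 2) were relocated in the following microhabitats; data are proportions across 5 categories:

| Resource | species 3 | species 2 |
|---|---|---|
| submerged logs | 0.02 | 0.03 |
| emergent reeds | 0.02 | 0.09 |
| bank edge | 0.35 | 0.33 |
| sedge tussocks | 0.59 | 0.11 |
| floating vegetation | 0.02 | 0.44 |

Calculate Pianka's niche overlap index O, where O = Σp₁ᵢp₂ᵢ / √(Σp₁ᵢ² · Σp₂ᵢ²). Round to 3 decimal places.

Σ p₁ᵢp₂ᵢ = 0.0006 + 0.0018 + 0.1155 + 0.0649 + 0.0088 = 0.1916
Σp_1ᵢ² = 0.02² + 0.02² + 0.35² + 0.59² + 0.02² = 0.0004 + 0.0004 + 0.1225 + 0.3481 + 0.0004 = 0.4718
Σp_2ᵢ² = 0.03² + 0.09² + 0.33² + 0.11² + 0.44² = 0.0009 + 0.0081 + 0.1089 + 0.0121 + 0.1936 = 0.3236
O = 0.1916 / √(0.4718 × 0.3236) = 0.1916 / 0.390736 = 0.49036

0.490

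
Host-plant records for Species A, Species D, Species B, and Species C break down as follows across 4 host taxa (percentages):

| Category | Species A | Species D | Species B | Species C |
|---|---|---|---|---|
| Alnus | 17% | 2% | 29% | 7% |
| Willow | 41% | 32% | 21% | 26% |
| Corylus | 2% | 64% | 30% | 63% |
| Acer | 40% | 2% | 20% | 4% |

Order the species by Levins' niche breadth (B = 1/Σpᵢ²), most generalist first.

Species B > Species A > Species C > Species D

Convert percentages to proportions (divide by 100).
Σp_Aᵢ² = 0.17² + 0.41² + 0.02² + 0.40² = 0.0289 + 0.1681 + 0.0004 + 0.1600 = 0.3574
B_A = 1 / 0.3574 = 2.7980
Σp_Dᵢ² = 0.02² + 0.32² + 0.64² + 0.02² = 0.0004 + 0.1024 + 0.4096 + 0.0004 = 0.5128
B_D = 1 / 0.5128 = 1.9501
Σp_Bᵢ² = 0.29² + 0.21² + 0.30² + 0.20² = 0.0841 + 0.0441 + 0.0900 + 0.0400 = 0.2582
B_B = 1 / 0.2582 = 3.8730
Σp_Cᵢ² = 0.07² + 0.26² + 0.63² + 0.04² = 0.0049 + 0.0676 + 0.3969 + 0.0016 = 0.4710
B_C = 1 / 0.4710 = 2.1231
Ranking by B (broadest → narrowest): Species B (3.87) > Species A (2.80) > Species C (2.12) > Species D (1.95)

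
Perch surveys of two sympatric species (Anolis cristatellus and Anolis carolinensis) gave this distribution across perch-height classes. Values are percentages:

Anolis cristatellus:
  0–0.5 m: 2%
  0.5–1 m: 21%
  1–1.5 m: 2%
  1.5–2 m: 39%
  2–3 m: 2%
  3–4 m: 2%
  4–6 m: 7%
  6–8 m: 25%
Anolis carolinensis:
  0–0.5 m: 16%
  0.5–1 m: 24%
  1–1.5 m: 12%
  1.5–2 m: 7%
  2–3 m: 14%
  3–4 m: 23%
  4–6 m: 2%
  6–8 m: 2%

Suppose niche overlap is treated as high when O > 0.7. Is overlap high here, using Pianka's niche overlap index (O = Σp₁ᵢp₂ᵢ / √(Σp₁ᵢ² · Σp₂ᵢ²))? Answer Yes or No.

No

Convert percentages to proportions (divide by 100).
Σ p₁ᵢp₂ᵢ = 0.0032 + 0.0504 + 0.0024 + 0.0273 + 0.0028 + 0.0046 + 0.0014 + 0.0050 = 0.0971
Σp_1ᵢ² = 0.02² + 0.21² + 0.02² + 0.39² + 0.02² + 0.02² + 0.07² + 0.25² = 0.0004 + 0.0441 + 0.0004 + 0.1521 + 0.0004 + 0.0004 + 0.0049 + 0.0625 = 0.2652
Σp_2ᵢ² = 0.16² + 0.24² + 0.12² + 0.07² + 0.14² + 0.23² + 0.02² + 0.02² = 0.0256 + 0.0576 + 0.0144 + 0.0049 + 0.0196 + 0.0529 + 0.0004 + 0.0004 = 0.1758
O = 0.0971 / √(0.2652 × 0.1758) = 0.0971 / 0.21592 = 0.4497
O = 0.4497 < 0.7 → No.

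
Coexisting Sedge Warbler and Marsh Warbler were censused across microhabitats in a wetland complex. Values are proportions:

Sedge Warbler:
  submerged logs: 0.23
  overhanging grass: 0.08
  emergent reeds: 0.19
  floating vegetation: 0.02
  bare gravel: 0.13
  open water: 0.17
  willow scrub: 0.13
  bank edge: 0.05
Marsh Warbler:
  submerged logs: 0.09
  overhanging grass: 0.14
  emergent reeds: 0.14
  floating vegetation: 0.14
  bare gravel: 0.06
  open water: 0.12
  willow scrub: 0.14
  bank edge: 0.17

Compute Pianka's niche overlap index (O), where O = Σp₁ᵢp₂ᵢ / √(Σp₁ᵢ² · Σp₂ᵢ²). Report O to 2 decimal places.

Σ p₁ᵢp₂ᵢ = 0.0207 + 0.0112 + 0.0266 + 0.0028 + 0.0078 + 0.0204 + 0.0182 + 0.0085 = 0.1162
Σp_1ᵢ² = 0.23² + 0.08² + 0.19² + 0.02² + 0.13² + 0.17² + 0.13² + 0.05² = 0.0529 + 0.0064 + 0.0361 + 0.0004 + 0.0169 + 0.0289 + 0.0169 + 0.0025 = 0.1610
Σp_2ᵢ² = 0.09² + 0.14² + 0.14² + 0.14² + 0.06² + 0.12² + 0.14² + 0.17² = 0.0081 + 0.0196 + 0.0196 + 0.0196 + 0.0036 + 0.0144 + 0.0196 + 0.0289 = 0.1334
O = 0.1162 / √(0.1610 × 0.1334) = 0.1162 / 0.14655 = 0.7929

0.79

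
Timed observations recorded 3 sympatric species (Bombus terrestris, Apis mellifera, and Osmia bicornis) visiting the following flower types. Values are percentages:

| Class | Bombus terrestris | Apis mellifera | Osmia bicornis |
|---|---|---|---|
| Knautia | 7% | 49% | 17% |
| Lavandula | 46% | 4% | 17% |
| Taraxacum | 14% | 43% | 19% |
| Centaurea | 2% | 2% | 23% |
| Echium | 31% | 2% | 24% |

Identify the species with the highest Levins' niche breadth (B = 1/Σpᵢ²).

Convert percentages to proportions (divide by 100).
Σp_terrᵢ² = 0.07² + 0.46² + 0.14² + 0.02² + 0.31² = 0.0049 + 0.2116 + 0.0196 + 0.0004 + 0.0961 = 0.3326
B_terr = 1 / 0.3326 = 3.0066
Σp_mellᵢ² = 0.49² + 0.04² + 0.43² + 0.02² + 0.02² = 0.2401 + 0.0016 + 0.1849 + 0.0004 + 0.0004 = 0.4274
B_mell = 1 / 0.4274 = 2.3397
Σp_bicoᵢ² = 0.17² + 0.17² + 0.19² + 0.23² + 0.24² = 0.0289 + 0.0289 + 0.0361 + 0.0529 + 0.0576 = 0.2044
B_bico = 1 / 0.2044 = 4.8924
Highest B → broadest niche (most generalist): Osmia bicornis (B = 4.89).

Osmia bicornis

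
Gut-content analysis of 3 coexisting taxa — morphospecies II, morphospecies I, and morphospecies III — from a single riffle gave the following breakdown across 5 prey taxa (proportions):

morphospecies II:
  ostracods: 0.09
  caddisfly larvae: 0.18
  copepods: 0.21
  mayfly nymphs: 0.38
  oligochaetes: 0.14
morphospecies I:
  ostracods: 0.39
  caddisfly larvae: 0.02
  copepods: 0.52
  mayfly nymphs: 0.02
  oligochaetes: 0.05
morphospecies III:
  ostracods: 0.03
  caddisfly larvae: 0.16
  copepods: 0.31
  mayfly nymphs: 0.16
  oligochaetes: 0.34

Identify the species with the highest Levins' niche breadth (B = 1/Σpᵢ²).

morphospecies II

Σp_IIᵢ² = 0.09² + 0.18² + 0.21² + 0.38² + 0.14² = 0.0081 + 0.0324 + 0.0441 + 0.1444 + 0.0196 = 0.2486
B_II = 1 / 0.2486 = 4.0225
Σp_Iᵢ² = 0.39² + 0.02² + 0.52² + 0.02² + 0.05² = 0.1521 + 0.0004 + 0.2704 + 0.0004 + 0.0025 = 0.4258
B_I = 1 / 0.4258 = 2.3485
Σp_IIIᵢ² = 0.03² + 0.16² + 0.31² + 0.16² + 0.34² = 0.0009 + 0.0256 + 0.0961 + 0.0256 + 0.1156 = 0.2638
B_III = 1 / 0.2638 = 3.7908
Highest B → broadest niche (most generalist): morphospecies II (B = 4.02).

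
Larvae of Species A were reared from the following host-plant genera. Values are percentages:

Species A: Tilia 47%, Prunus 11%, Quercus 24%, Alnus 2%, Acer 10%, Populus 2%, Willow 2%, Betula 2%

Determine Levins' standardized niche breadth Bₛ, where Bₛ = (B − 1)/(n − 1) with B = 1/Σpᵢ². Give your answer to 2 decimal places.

0.33

Convert percentages to proportions (divide by 100).
Σpᵢ² = 0.47² + 0.11² + 0.24² + 0.02² + 0.10² + 0.02² + 0.02² + 0.02² = 0.2209 + 0.0121 + 0.0576 + 0.0004 + 0.0100 + 0.0004 + 0.0004 + 0.0004 = 0.3022
B = 1 / 0.3022 = 3.3091
Bₛ = (B − 1)/(n − 1) = (3.3091 − 1)/(8 − 1) = 2.3091/7 = 0.3299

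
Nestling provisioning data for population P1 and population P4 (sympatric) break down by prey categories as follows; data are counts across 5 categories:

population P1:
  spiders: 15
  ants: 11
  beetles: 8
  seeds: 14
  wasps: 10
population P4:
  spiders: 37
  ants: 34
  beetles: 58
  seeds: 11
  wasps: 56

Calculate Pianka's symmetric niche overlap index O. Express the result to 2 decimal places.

Proportions for population P1 (n=58): 15/58=0.2586, 11/58=0.1897, 8/58=0.1379, 14/58=0.2414, 10/58=0.1724
Proportions for population P4 (n=196): 37/196=0.1888, 34/196=0.1735, 58/196=0.2959, 11/196=0.0561, 56/196=0.2857
Σ p₁ᵢp₂ᵢ = 0.048824 + 0.032913 + 0.040805 + 0.013543 + 0.049255 = 0.185340
Σp_1ᵢ² = 0.2586² + 0.1897² + 0.1379² + 0.2414² + 0.1724² = 0.066874 + 0.035986 + 0.019016 + 0.058274 + 0.029722 = 0.209872
Σp_2ᵢ² = 0.1888² + 0.1735² + 0.2959² + 0.0561² + 0.2857² = 0.035645 + 0.030102 + 0.087557 + 0.003147 + 0.081624 = 0.238075
O = 0.185340 / √(0.209872 × 0.238075) = 0.185340 / 0.2235291 = 0.8292

0.83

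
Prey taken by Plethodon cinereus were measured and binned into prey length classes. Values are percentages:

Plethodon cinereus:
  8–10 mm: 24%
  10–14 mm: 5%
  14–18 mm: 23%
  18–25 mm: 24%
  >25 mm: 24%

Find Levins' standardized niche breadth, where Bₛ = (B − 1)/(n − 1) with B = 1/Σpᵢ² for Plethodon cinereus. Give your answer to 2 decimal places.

0.85

Convert percentages to proportions (divide by 100).
Σpᵢ² = 0.24² + 0.05² + 0.23² + 0.24² + 0.24² = 0.0576 + 0.0025 + 0.0529 + 0.0576 + 0.0576 = 0.2282
B = 1 / 0.2282 = 4.3821
Bₛ = (B − 1)/(n − 1) = (4.3821 − 1)/(5 − 1) = 3.3821/4 = 0.8455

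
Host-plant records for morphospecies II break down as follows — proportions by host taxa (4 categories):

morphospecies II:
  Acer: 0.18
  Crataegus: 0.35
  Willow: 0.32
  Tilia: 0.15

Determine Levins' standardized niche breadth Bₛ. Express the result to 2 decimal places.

0.86

Σpᵢ² = 0.18² + 0.35² + 0.32² + 0.15² = 0.0324 + 0.1225 + 0.1024 + 0.0225 = 0.2798
B = 1 / 0.2798 = 3.5740
Bₛ = (B − 1)/(n − 1) = (3.5740 − 1)/(4 − 1) = 2.5740/3 = 0.8580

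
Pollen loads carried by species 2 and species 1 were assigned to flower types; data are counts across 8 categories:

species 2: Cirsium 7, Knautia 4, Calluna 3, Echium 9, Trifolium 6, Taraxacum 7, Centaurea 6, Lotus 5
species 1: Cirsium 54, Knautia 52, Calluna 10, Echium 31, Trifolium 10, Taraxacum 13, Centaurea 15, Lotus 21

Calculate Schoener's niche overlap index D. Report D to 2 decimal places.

0.72

Proportions for species 2 (n=47): 7/47=0.1489, 4/47=0.0851, 3/47=0.0638, 9/47=0.1915, 6/47=0.1277, 7/47=0.1489, 6/47=0.1277, 5/47=0.1064
Proportions for species 1 (n=206): 54/206=0.2621, 52/206=0.2524, 10/206=0.0485, 31/206=0.1505, 10/206=0.0485, 13/206=0.0631, 15/206=0.0728, 21/206=0.1019
Σ|p₁ᵢ − p₂ᵢ| = 0.1132 + 0.1673 + 0.0153 + 0.0410 + 0.0792 + 0.0858 + 0.0549 + 0.0045 = 0.5612
D = 1 − ½ × 0.5612 = 1 − 0.28060 = 0.71940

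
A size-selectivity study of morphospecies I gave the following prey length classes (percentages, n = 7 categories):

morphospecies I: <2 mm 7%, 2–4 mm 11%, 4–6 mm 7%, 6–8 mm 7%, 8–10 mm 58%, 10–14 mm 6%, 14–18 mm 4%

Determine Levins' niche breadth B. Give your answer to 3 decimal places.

2.714

Convert percentages to proportions (divide by 100).
Σpᵢ² = 0.07² + 0.11² + 0.07² + 0.07² + 0.58² + 0.06² + 0.04² = 0.0049 + 0.0121 + 0.0049 + 0.0049 + 0.3364 + 0.0036 + 0.0016 = 0.3684
B = 1 / 0.3684 = 2.71444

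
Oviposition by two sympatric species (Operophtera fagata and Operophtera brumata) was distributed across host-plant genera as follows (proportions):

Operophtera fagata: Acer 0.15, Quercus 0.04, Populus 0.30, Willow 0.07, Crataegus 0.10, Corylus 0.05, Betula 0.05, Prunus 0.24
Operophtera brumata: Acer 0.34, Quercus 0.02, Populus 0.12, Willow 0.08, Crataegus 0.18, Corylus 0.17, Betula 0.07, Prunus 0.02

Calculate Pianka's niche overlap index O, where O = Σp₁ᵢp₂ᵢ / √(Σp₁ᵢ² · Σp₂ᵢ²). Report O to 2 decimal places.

Σ p₁ᵢp₂ᵢ = 0.0510 + 0.0008 + 0.0360 + 0.0056 + 0.0180 + 0.0085 + 0.0035 + 0.0048 = 0.1282
Σp_1ᵢ² = 0.15² + 0.04² + 0.30² + 0.07² + 0.10² + 0.05² + 0.05² + 0.24² = 0.0225 + 0.0016 + 0.0900 + 0.0049 + 0.0100 + 0.0025 + 0.0025 + 0.0576 = 0.1916
Σp_2ᵢ² = 0.34² + 0.02² + 0.12² + 0.08² + 0.18² + 0.17² + 0.07² + 0.02² = 0.1156 + 0.0004 + 0.0144 + 0.0064 + 0.0324 + 0.0289 + 0.0049 + 0.0004 = 0.2034
O = 0.1282 / √(0.1916 × 0.2034) = 0.1282 / 0.19741 = 0.6494

0.65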